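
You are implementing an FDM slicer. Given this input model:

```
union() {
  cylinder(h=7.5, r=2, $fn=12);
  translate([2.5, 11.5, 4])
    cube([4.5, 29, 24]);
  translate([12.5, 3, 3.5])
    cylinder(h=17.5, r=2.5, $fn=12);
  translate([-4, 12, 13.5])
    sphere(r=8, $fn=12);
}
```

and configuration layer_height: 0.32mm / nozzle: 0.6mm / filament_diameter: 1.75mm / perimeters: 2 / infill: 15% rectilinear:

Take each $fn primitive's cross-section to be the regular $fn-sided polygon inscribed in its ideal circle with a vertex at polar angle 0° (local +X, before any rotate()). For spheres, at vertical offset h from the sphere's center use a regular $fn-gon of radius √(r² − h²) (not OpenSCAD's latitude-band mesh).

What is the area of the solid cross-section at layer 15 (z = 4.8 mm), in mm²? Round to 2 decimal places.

At z = 4.8 mm: the cylinder: section is a regular 12-gon, circumradius r=2 (area = (12/2)·2.000²·sin(360°/12) = 12.00 mm²); the cube at (2.5, 11.5) is present — its section is the full 4.5×29 rectangle (area 130.50 mm²); the cylinder at (12.5, 3): section is a regular 12-gon, circumradius r=2.5 (area = (12/2)·2.500²·sin(360°/12) = 18.75 mm²); the sphere at (-4, 12) does not reach this height (|z−center|=8.700 > r=8); Merging all regions: the 3 present regions are separate (no shared area or edge), so areas and boundary lengths simply add and each stays a separate island — area = 161.25 mm². Overall, the cross-section has 3 separate islands. Net area = 161.25 mm².

161.25 mm²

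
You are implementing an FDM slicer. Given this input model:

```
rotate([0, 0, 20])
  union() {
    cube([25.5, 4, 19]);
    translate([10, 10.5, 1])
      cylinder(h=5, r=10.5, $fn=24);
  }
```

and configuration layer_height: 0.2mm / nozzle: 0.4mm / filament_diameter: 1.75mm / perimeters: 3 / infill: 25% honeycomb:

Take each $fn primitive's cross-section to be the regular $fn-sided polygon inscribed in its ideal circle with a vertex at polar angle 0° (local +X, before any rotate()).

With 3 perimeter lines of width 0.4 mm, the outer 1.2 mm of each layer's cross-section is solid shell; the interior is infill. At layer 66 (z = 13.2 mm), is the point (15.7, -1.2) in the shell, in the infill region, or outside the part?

At z = 13.2 mm: the 25.5×4 cube contributes its full rectangle; the cylinder at (10, 10.5) does not reach this height (z outside [1, 6]); Merging all regions: only the 25.5×4 cube is present, so the union is just that shape — 1 connected region; (rotated 20° about Z; rotation is an isometry so areas/perimeters/island counts are preserved). Overall, the cross-section is a single solid region. Undo the 20° rotation: the query point maps to (14.343, -6.497) in the un-rotated model frame. The nearest boundary edge runs (0.00, 0.00)→(25.50, 0.00); distance from the point to it = 6.50 mm. The point is not inside any of the regions above, so it lies outside the cross-section (6.50 mm from the nearest boundary).

outside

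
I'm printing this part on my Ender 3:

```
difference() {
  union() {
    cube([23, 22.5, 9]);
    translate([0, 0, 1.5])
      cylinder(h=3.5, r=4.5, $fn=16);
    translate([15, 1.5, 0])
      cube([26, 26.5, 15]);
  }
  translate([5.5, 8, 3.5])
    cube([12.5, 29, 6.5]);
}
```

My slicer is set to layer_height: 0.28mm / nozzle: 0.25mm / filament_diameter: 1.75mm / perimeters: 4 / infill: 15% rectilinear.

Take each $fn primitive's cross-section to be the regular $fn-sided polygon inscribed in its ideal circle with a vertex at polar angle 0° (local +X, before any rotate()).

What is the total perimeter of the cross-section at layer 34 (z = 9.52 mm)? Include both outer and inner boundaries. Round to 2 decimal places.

At z = 9.52 mm: the cube is not intersected at this z (z outside [0, 9]); the cylinder does not reach this height (z outside [1.5, 5]); the 26×26.5 cube at (15, 1.5) contributes its full rectangle (perimeter 105.00 mm); Combining (union): only the 26×26.5 cube at (15, 1.5) is present, so the union is just that shape — boundary = 105.00 mm; the cube at (5.5, 8) (footprint 12.5×29) is included at this height (perimeter 83.00 mm); Subtracting the remaining from the first: starting from that combined region, the 12.5×29 cube at (5.5, 8) partially overlaps it — only the 60.00 mm² overlap (of its 362.50 mm²) is removed, clipping the outline — boundary = 105.00 mm. Overall, the cross-section is a single solid region. Total boundary length (outer) = 105.00 mm.

105.00 mm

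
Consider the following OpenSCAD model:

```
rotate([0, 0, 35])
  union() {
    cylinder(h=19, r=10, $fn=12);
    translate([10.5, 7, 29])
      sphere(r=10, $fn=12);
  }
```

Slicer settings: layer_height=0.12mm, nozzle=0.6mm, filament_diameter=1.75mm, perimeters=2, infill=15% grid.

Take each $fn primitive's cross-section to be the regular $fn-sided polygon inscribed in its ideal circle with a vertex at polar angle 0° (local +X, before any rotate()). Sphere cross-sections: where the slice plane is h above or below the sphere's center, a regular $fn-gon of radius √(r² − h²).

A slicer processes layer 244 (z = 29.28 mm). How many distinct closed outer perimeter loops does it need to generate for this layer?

1

At z = 29.28 mm: the cylinder does not reach this height (z outside [0, 19]); the r=10 sphere at (10.5, 7) contributes a regular 12-gon of circumradius √(10²−0.28²) = 9.996; Merging all regions: only the r=10 sphere at (10.5, 7) is present, so the union is just that shape — 1 connected region; (rotated 35° about Z; rotation is an isometry so areas/perimeters/island counts are preserved). The result has 1 disconnected region.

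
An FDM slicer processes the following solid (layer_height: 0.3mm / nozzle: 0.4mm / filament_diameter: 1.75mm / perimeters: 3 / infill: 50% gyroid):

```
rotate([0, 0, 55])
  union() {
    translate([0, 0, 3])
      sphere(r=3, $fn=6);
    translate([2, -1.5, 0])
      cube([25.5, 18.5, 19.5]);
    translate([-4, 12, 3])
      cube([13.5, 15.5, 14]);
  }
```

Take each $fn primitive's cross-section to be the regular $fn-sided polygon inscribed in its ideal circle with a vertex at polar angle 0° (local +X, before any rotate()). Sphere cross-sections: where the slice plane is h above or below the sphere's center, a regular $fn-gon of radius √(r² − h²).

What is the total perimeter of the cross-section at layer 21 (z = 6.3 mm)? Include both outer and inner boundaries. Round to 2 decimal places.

At z = 6.3 mm: the sphere does not reach this height (|z−center|=3.300 > r=3); the cube at (2, -1.5) (footprint 25.5×18.5) is included at this height (perimeter 88.00 mm); the cube at (-4, 12) (footprint 13.5×15.5) is included at this height (perimeter 58.00 mm); Taking the union: the regions partially overlap (shared area 37.50 mm²), so the edge portions inside another operand are dropped and the merged outline is re-measured after clipping — boundary = 121.00 mm; (rotated 55° about Z; rotation is an isometry so areas/perimeters/island counts are preserved). Overall, the cross-section is a single solid region. Total boundary length (outer) = 121.00 mm.

121.00 mm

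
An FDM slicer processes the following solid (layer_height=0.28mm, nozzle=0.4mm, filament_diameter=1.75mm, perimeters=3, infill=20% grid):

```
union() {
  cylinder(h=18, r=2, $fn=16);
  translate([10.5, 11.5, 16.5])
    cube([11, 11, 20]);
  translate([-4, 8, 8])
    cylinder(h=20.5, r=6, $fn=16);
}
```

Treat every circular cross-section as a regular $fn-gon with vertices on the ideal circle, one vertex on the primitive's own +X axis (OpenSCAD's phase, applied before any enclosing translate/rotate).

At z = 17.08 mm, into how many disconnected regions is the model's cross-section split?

3

At z = 17.08 mm: the r=2 cylinder contributes a regular 16-gon of circumradius 2; the 11×11 cube at (10.5, 11.5) contributes its full rectangle; the r=6 cylinder at (-4, 8) contributes a regular 16-gon of circumradius 6; Taking the union: the 3 present regions are separate (no shared area or edge), so areas and boundary lengths simply add and each stays a separate island — 3 connected regions. The result has 3 disconnected regions.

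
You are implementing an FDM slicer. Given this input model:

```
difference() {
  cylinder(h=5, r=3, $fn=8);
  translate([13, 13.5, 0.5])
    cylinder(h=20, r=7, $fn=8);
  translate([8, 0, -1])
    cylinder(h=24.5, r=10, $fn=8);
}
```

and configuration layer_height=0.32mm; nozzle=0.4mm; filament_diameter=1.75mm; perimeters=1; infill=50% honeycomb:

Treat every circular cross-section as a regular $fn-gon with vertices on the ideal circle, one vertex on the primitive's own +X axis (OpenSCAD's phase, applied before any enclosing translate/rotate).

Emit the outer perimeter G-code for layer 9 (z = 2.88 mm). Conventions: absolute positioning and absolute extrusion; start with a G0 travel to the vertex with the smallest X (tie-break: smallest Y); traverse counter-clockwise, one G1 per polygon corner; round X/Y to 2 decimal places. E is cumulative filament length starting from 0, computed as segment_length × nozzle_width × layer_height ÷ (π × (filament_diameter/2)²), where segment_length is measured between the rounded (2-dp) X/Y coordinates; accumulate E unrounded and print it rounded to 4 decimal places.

At z = 2.88 mm: the r=3 cylinder gives a regular 8-gon of circumradius 3 (constant along its height); the cylinder at (13, 13.5): section is a regular 8-gon, circumradius r=7; the r=10 cylinder at (8, 0) contributes a regular 8-gon of circumradius 10; After the difference (first − rest): starting from the r=3 cylinder, the r=7 cylinder at (13, 13.5) misses the remaining region (no effect); the r=10 cylinder at (8, 0) partially overlaps it — only the 20.71 mm² overlap (of its 282.84 mm²) is removed, clipping the outline — 1 connected region. The outline is a single polygon with 6 vertices. Extrusion per mm of travel: 0.4 × 0.32 / (π × 0.875²) = 0.053216. Accumulating E over each segment gives final E = 0.6857.

G0 X-3.00 Y0.00 Z2.88
G1 X-2.12 Y-2.12 E0.1222
G1 X-0.91 Y-2.62 E0.1918
G1 X-2.00 Y0.00 E0.3428
G1 X-0.91 Y2.62 E0.4938
G1 X-2.12 Y2.12 E0.5635
G1 X-3.00 Y0.00 E0.6857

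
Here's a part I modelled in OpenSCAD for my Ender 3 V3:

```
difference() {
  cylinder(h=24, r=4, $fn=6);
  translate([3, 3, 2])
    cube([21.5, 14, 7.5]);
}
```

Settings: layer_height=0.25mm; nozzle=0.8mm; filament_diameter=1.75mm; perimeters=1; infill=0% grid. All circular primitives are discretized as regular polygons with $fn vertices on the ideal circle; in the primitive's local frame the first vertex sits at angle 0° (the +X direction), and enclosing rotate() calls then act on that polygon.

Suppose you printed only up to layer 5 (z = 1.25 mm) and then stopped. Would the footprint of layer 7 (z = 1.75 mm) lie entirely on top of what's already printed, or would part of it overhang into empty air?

Compare the two slices. At z = 1.25: the r=4 cylinder contributes a regular 6-gon of circumradius 4 (area = (6/2)·4.000²·sin(360°/6) = 41.57 mm²); the cube at (3, 3) does not reach this height (z outside [2, 9.5]); After the difference (first − rest): none of the subtracted shapes is present at this height, so the r=4 cylinder is unchanged — area = 41.57 mm². At z = 1.75: the r=4 cylinder gives a regular 6-gon of circumradius 4 (constant along its height) (area = (6/2)·4.000²·sin(360°/6) = 41.57 mm²); the cube at (3, 3) is not intersected at this z (z outside [2, 9.5]); Subtracting the remaining from the first: none of the subtracted shapes is present at this height, so the r=4 cylinder is unchanged — area = 41.57 mm². Checking containment: the cross-section at z = 1.75 is a subset of the cross-section at z = 1.25.

entirely on top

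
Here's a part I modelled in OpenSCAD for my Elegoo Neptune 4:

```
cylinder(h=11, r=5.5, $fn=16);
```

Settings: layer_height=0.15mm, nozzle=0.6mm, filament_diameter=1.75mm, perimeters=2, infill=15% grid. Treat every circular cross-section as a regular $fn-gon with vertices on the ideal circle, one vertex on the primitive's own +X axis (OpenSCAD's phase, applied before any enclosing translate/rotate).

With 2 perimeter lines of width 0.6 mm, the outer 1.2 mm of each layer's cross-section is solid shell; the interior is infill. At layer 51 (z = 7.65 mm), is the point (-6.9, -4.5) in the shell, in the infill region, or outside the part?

At z = 7.65 mm: the r=5.5 cylinder contributes a regular 16-gon of circumradius 5.5. Overall, the cross-section is a single solid region. The nearest boundary edge runs (-5.08, -2.10)→(-3.89, -3.89); distance from the point to it = 2.84 mm. The point is not inside any of the regions above, so it lies outside the cross-section (2.84 mm from the nearest boundary).

outside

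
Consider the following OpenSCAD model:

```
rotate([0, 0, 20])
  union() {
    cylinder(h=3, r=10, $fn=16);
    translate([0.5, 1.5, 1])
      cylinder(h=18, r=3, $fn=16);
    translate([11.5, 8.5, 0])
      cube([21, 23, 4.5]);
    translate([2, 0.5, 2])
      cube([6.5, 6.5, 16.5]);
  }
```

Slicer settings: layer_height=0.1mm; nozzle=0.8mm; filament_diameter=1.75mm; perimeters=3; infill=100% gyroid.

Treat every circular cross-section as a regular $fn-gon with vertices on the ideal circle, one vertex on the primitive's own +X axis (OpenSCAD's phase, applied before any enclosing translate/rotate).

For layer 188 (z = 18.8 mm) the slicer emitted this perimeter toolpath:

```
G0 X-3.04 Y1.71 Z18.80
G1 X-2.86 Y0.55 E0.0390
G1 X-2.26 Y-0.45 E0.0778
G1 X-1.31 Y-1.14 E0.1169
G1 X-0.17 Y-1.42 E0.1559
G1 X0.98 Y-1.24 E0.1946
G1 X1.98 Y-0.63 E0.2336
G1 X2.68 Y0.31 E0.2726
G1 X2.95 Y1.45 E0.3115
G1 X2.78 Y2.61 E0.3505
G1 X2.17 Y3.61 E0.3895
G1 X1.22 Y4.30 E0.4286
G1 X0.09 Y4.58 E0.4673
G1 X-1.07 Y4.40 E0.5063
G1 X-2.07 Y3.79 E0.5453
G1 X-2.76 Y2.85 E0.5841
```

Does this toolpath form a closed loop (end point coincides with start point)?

no

Start point (G0): (-3.04, 1.71). End point (last G1): the path does not return to the start — open.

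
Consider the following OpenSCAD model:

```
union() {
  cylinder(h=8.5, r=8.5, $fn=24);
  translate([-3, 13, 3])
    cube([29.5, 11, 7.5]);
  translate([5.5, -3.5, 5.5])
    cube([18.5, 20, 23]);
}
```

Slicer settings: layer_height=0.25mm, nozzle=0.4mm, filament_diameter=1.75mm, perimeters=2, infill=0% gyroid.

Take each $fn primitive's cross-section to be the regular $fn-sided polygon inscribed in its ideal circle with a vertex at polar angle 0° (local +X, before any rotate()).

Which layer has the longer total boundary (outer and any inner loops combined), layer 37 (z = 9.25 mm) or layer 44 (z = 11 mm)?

layer 37 (z = 9.25 mm)

Layer 37 (z = 9.25): the cylinder is not intersected at this z (z outside [0, 8.5]); the 29.5×11 cube at (-3, 13) contributes its full rectangle (perimeter 81.00 mm); the 18.5×20 cube at (5.5, -3.5) contributes its full rectangle (perimeter 77.00 mm); Combining (union): the regions partially overlap (shared area 64.75 mm²), so the edge portions inside another operand are dropped and the merged outline is re-measured after clipping — boundary = 114.00 mm. So its perimeter = 114.00 mm. Layer 44 (z = 11): the cylinder does not reach this height (z outside [0, 8.5]); the cube at (-3, 13) is absent (z outside [3, 10.5]); the cube at (5.5, -3.5) is present — its section is the full 18.5×20 rectangle (perimeter 77.00 mm); Taking the union: only the 18.5×20 cube at (5.5, -3.5) is present, so the union is just that shape — boundary = 77.00 mm. So its perimeter = 77.00 mm. Layer 37 is larger (114.00 vs 77.00 mm).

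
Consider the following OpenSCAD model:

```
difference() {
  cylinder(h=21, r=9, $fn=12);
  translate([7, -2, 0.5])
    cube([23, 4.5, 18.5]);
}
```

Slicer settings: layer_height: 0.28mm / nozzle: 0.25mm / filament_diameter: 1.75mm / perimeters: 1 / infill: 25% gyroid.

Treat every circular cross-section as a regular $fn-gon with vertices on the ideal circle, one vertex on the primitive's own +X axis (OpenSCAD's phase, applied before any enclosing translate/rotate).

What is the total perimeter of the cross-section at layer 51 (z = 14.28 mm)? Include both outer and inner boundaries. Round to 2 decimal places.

58.54 mm

At z = 14.28 mm: the r=9 cylinder gives a regular 12-gon of circumradius 9 (constant along its height) (perimeter = 2·12·9.000·sin(180°/12) = 55.90 mm); the cube at (7, -2) (footprint 23×4.5) is included at this height (perimeter 55.00 mm); Subtracting the remaining from the first: starting from the r=9 cylinder, the 23×4.5 cube at (7, -2) partially overlaps it — only the 7.63 mm² overlap (of its 103.50 mm²) is removed, clipping the outline — boundary = 58.54 mm. Overall, the cross-section is a single solid region. Total boundary length (outer) = 58.54 mm.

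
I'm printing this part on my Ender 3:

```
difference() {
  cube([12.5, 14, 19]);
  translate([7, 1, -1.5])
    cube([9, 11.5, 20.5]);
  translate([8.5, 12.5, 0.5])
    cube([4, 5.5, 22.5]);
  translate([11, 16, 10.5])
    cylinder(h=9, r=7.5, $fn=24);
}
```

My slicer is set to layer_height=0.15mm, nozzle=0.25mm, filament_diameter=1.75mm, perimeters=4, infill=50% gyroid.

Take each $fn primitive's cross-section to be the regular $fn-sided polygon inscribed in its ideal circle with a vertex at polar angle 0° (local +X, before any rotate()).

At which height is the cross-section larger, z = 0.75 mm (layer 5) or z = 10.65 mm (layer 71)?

Layer 5 (z = 0.75): the cube (footprint 12.5×14) is included at this height (area 175.00 mm²); the 9×11.5 cube at (7, 1) contributes its full rectangle (area 103.50 mm²); the 4×5.5 cube at (8.5, 12.5) contributes its full rectangle (area 22.00 mm²); the cylinder at (11, 16) is not intersected at this z (z outside [10.5, 19.5]); Subtracting the remaining from the first: starting from the 12.5×14 cube (175.00 mm²), the 9×11.5 cube at (7, 1) partially overlaps it — only the 63.25 mm² overlap (of its 103.50 mm²) is removed, clipping the outline; the 4×5.5 cube at (8.5, 12.5) partially overlaps it — only the 6.00 mm² overlap (of its 22.00 mm²) is removed, clipping the outline — area = 105.75 mm². So its area = 105.75 mm². Layer 71 (z = 10.65): the cube (footprint 12.5×14) is included at this height (area 175.00 mm²); the cube at (7, 1) (footprint 9×11.5) is included at this height (area 103.50 mm²); the 4×5.5 cube at (8.5, 12.5) contributes its full rectangle (area 22.00 mm²); the r=7.5 cylinder at (11, 16) contributes a regular 24-gon of circumradius 7.5 (area = (24/2)·7.500²·sin(360°/24) = 174.70 mm²); Subtracting the remaining from the first: starting from the 12.5×14 cube (175.00 mm²), the 9×11.5 cube at (7, 1) partially overlaps it — only the 63.25 mm² overlap (of its 103.50 mm²) is removed, clipping the outline; the 4×5.5 cube at (8.5, 12.5) partially overlaps it — only the 6.00 mm² overlap (of its 22.00 mm²) is removed, clipping the outline; the r=7.5 cylinder at (11, 16) partially overlaps it — only the 10.85 mm² overlap (of its 174.70 mm²) is removed, clipping the outline — area = 94.90 mm². So its area = 94.90 mm². Layer 5 is larger (105.75 vs 94.90 mm²).

layer 5 (z = 0.75 mm)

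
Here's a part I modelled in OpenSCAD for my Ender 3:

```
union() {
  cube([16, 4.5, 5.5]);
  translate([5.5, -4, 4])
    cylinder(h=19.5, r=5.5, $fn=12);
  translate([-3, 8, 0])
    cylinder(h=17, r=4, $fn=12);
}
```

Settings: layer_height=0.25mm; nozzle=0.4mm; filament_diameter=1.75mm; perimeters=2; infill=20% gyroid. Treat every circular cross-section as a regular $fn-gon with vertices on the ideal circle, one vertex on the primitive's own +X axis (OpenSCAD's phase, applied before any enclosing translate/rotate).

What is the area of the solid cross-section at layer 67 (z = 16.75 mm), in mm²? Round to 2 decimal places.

At z = 16.75 mm: the cube is not intersected at this z (z outside [0, 5.5]); the r=5.5 cylinder at (5.5, -4) gives a regular 12-gon of circumradius 5.5 (constant along its height) (area = (12/2)·5.500²·sin(360°/12) = 90.75 mm²); the r=4 cylinder at (-3, 8) gives a regular 12-gon of circumradius 4 (constant along its height) (area = (12/2)·4.000²·sin(360°/12) = 48.00 mm²); Combining (union): the 2 present regions are separate (no shared area or edge), so areas and boundary lengths simply add and each stays a separate island — area = 138.75 mm². Overall, the cross-section has 2 separate islands. Net area = 138.75 mm².

138.75 mm²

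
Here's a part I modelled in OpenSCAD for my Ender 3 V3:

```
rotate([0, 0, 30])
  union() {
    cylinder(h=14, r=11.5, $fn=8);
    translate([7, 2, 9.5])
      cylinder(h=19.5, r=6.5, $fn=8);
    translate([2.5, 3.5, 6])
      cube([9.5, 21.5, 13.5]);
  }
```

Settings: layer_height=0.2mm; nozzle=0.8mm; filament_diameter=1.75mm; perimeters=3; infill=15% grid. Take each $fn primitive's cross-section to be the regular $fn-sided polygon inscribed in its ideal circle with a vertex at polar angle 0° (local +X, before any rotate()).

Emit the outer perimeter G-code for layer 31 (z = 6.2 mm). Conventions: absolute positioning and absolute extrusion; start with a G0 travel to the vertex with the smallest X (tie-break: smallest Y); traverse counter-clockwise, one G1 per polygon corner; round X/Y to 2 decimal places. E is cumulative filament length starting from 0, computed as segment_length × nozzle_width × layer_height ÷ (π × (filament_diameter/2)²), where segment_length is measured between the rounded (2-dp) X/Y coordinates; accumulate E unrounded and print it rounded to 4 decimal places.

At z = 6.2 mm: the r=11.5 cylinder gives a regular 8-gon of circumradius 11.5 (constant along its height); the cylinder at (7, 2) does not reach this height (z outside [9.5, 29]); the cube at (2.5, 3.5) is present — its section is the full 9.5×21.5 rectangle; Taking the union: the regions partially overlap (shared area 37.10 mm²), so overlapping operands fuse into one piece — 1 connected region; (rotated 30° about Z; rotation is an isometry so areas/perimeters/island counts are preserved). The outline is a single polygon with 12 vertices. Extrusion per mm of travel: 0.8 × 0.2 / (π × 0.875²) = 0.066520. Accumulating E over each segment gives final E = 7.1038.

G0 X-11.11 Y2.98 Z6.20
G1 X-9.96 Y-5.75 E0.5857
G1 X-2.98 Y-11.11 E1.1712
G1 X5.75 Y-9.96 E1.7569
G1 X11.11 Y-2.98 E2.3423
G1 X9.96 Y5.75 E2.9280
G1 X6.95 Y8.06 E3.1804
G1 X8.64 Y9.03 E3.3101
G1 X-2.11 Y27.65 E4.7403
G1 X-10.33 Y22.90 E5.3718
G1 X-3.07 Y10.31 E6.3386
G1 X-5.75 Y9.96 E6.5183
G1 X-11.11 Y2.98 E7.1038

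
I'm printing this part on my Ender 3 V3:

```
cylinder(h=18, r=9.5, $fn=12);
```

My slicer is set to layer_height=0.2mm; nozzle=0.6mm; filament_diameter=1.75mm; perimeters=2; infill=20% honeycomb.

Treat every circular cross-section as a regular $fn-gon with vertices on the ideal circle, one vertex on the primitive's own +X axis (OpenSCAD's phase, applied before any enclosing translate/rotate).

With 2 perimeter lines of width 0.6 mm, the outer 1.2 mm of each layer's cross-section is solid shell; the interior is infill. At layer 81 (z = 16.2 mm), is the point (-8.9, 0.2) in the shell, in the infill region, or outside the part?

shell

At z = 16.2 mm: the cylinder: section is a regular 12-gon, circumradius r=9.5. Overall, the cross-section is a single solid region. The nearest boundary edge runs (-8.23, 4.75)→(-9.50, 0.00); distance from the point to it = 0.53 mm. The point is inside the cross-section, 0.53 mm from the nearest boundary — within the 1.2 mm shell band (2 × 0.6).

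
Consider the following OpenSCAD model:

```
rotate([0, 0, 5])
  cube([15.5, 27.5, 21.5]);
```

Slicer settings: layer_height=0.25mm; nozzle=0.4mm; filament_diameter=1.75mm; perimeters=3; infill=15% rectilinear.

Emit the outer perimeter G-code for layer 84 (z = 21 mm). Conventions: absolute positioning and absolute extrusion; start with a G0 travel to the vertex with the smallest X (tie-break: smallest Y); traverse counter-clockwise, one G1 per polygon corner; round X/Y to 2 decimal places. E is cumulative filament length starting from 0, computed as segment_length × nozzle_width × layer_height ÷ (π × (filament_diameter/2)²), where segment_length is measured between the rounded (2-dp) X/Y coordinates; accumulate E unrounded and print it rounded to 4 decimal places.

G0 X-2.40 Y27.40 Z21.00
G1 X0.00 Y0.00 E1.1435
G1 X15.44 Y1.35 E1.7879
G1 X13.04 Y28.75 E2.9314
G1 X-2.40 Y27.40 E3.5758

At z = 21 mm: the cube is present — its section is the full 15.5×27.5 rectangle; (whole slice rotated 5° about Z — lengths, areas and connectivity unchanged). The outline is a single polygon with 4 vertices. Extrusion per mm of travel: 0.4 × 0.25 / (π × 0.875²) = 0.041575. Accumulating E over each segment gives final E = 3.5758.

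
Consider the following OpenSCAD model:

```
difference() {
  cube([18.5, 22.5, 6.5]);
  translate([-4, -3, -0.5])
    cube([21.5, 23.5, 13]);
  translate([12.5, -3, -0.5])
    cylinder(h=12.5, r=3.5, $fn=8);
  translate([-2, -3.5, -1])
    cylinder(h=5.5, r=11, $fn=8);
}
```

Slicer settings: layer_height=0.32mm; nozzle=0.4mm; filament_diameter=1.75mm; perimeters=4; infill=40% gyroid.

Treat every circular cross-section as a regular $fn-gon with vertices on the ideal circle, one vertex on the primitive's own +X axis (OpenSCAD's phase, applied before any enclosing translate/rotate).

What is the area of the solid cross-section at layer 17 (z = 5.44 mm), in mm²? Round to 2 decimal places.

57.50 mm²

At z = 5.44 mm: the cube is present — its section is the full 18.5×22.5 rectangle (area 416.25 mm²); the cube at (-4, -3) (footprint 21.5×23.5) is included at this height (area 505.25 mm²); the cylinder at (12.5, -3): section is a regular 8-gon, circumradius r=3.5 (area = (8/2)·3.500²·sin(360°/8) = 34.65 mm²); the cylinder at (-2, -3.5) does not reach this height (z outside [-1, 4.5]); Subtracting the remaining from the first: starting from the 18.5×22.5 cube (416.25 mm²), the 21.5×23.5 cube at (-4, -3) partially overlaps it — only the 358.75 mm² overlap (of its 505.25 mm²) is removed, clipping the outline; the r=3.5 cylinder at (12.5, -3) misses the remaining region (no effect) — area = 57.50 mm². Overall, the cross-section is a single solid region. Net area = 57.50 mm².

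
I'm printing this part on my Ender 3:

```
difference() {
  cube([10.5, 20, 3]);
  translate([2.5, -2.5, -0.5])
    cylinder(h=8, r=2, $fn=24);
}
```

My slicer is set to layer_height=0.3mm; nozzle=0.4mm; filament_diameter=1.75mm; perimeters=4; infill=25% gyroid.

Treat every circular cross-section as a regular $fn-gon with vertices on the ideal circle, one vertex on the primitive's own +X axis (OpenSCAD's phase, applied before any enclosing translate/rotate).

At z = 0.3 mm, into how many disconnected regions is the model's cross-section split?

At z = 0.3 mm: the cube is present — its section is the full 10.5×20 rectangle; the cylinder at (2.5, -2.5): section is a regular 24-gon, circumradius r=2; Taking the first minus the rest: starting from the 10.5×20 cube, the r=2 cylinder at (2.5, -2.5) misses the remaining region (no effect) — 1 connected region. The result has 1 disconnected region.

1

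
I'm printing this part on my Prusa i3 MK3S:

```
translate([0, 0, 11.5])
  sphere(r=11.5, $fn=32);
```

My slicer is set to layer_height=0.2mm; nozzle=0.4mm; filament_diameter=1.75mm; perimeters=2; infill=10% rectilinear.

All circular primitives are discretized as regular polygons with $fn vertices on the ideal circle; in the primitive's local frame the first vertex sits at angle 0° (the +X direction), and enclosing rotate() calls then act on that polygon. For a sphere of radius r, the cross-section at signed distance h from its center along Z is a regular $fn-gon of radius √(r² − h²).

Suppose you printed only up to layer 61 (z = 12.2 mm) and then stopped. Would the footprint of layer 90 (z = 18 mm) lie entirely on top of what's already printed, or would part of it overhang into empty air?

entirely on top

Compare the two slices. At z = 12.2: the r=11.5 sphere slices to a regular 32-gon of circumradius 11.479 (√(r²−h²) with h=0.7 from center) (area = (32/2)·11.479²·sin(360°/32) = 411.28 mm²). At z = 18: the r=11.5 sphere contributes a regular 32-gon of circumradius √(11.5²−6.5²) = 9.487 (area = (32/2)·9.487²·sin(360°/32) = 280.93 mm²). Checking containment: the cross-section at z = 18 is a subset of the cross-section at z = 12.2.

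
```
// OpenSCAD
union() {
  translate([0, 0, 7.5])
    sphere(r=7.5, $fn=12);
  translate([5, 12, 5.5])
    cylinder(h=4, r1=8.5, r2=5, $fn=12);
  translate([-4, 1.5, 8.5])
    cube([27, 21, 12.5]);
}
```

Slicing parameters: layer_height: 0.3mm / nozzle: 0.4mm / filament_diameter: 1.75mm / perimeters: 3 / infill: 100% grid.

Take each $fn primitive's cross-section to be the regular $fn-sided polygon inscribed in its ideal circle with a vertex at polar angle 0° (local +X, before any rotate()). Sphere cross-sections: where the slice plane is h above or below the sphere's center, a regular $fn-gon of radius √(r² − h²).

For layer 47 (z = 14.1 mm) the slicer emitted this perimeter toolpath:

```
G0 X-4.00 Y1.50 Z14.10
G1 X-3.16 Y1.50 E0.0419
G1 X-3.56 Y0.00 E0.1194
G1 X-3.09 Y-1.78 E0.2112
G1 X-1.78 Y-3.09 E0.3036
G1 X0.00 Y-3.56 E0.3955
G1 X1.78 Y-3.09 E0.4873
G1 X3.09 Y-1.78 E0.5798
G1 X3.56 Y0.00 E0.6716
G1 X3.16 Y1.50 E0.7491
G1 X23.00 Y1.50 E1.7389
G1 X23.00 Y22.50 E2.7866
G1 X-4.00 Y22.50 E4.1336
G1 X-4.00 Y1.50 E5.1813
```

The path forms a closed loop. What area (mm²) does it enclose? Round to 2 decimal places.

596.13 mm²

Apply the shoelace formula to the sequence of (X, Y) vertices; enclosed area = 596.13 mm².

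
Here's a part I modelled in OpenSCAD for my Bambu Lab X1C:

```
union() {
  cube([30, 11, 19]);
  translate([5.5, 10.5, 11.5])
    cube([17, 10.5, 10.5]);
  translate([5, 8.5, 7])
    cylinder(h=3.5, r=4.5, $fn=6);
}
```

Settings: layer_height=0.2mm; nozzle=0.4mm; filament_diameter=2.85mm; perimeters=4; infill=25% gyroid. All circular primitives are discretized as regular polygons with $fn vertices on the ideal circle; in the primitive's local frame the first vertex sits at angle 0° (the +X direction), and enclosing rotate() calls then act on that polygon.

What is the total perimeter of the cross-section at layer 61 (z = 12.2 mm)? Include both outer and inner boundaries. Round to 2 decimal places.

102.00 mm

At z = 12.2 mm: the cube is present — its section is the full 30×11 rectangle (perimeter 82.00 mm); the cube at (5.5, 10.5) (footprint 17×10.5) is included at this height (perimeter 55.00 mm); the cylinder at (5, 8.5) does not reach this height (z outside [7, 10.5]); Combining (union): the regions partially overlap (shared area 8.50 mm²), so the edge portions inside another operand are dropped and the merged outline is re-measured after clipping — boundary = 102.00 mm. Overall, the cross-section is a single solid region. Total boundary length (outer) = 102.00 mm.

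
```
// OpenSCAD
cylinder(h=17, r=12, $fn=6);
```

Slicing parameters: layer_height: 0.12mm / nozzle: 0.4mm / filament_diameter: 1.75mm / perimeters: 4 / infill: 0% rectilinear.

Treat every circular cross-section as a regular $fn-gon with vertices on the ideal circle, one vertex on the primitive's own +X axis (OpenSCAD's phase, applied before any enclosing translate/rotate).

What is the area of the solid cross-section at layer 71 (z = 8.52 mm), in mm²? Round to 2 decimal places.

At z = 8.52 mm: the r=12 cylinder gives a regular 6-gon of circumradius 12 (constant along its height) (area = (6/2)·12.000²·sin(360°/6) = 374.12 mm²). Overall, the cross-section is a single solid region. Net area = 374.12 mm².

374.12 mm²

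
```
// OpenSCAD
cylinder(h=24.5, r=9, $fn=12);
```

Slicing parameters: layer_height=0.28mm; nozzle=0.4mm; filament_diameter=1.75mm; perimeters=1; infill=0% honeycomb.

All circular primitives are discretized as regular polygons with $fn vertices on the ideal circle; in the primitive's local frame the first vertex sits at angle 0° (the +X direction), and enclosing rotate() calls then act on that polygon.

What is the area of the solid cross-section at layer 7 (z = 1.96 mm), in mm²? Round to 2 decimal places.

At z = 1.96 mm: the r=9 cylinder contributes a regular 12-gon of circumradius 9 (area = (12/2)·9.000²·sin(360°/12) = 243.00 mm²). Overall, the cross-section is a single solid region. Net area = 243.00 mm².

243.00 mm²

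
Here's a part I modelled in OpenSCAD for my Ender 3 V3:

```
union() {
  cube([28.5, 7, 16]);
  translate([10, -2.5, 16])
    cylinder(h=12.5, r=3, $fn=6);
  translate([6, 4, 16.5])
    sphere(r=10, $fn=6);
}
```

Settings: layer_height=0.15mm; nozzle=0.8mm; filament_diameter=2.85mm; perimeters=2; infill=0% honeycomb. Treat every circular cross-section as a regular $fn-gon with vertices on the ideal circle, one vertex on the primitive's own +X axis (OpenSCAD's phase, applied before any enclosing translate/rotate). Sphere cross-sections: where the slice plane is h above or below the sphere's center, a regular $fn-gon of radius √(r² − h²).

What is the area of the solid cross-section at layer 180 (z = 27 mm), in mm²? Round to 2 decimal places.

23.38 mm²

At z = 27 mm: the cube does not reach this height (z outside [0, 16]); the r=3 cylinder at (10, -2.5) contributes a regular 6-gon of circumradius 3 (area = (6/2)·3.000²·sin(360°/6) = 23.38 mm²); the sphere at (6, 4) is absent (|z−center|=10.500 > r=10); Combining (union): only the r=3 cylinder at (10, -2.5) is present, so the union is just that shape — area = 23.38 mm². Overall, the cross-section is a single solid region. Net area = 23.38 mm².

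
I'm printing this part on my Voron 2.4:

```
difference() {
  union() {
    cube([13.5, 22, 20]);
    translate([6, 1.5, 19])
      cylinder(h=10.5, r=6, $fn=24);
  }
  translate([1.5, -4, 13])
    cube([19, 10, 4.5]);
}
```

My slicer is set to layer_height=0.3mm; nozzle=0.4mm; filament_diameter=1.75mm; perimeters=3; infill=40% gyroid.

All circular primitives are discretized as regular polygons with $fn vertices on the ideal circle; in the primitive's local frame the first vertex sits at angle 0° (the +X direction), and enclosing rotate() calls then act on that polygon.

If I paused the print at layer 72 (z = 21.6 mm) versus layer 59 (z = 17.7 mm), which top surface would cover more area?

Layer 72 (z = 21.6): the cube is not intersected at this z (z outside [0, 20]); the r=6 cylinder at (6, 1.5) gives a regular 24-gon of circumradius 6 (constant along its height) (area = (24/2)·6.000²·sin(360°/24) = 111.81 mm²); Taking the union: only the r=6 cylinder at (6, 1.5) is present, so the union is just that shape — area = 111.81 mm²; the cube at (1.5, -4) is not intersected at this z (z outside [13, 17.5]); After the difference (first − rest): none of the subtracted shapes is present at this height, so that combined region is unchanged — area = 111.81 mm². So its area = 111.81 mm². Layer 59 (z = 17.7): the 13.5×22 cube contributes its full rectangle (area 297.00 mm²); the cylinder at (6, 1.5) is absent (z outside [19, 29.5]); Merging all regions: only the 13.5×22 cube is present, so the union is just that shape — area = 297.00 mm²; the cube at (1.5, -4) is absent (z outside [13, 17.5]); Subtracting the remaining from the first: none of the subtracted shapes is present at this height, so the result so far is unchanged — area = 297.00 mm². So its area = 297.00 mm². Layer 59 is larger (297.00 vs 111.81 mm²).

layer 59 (z = 17.7 mm)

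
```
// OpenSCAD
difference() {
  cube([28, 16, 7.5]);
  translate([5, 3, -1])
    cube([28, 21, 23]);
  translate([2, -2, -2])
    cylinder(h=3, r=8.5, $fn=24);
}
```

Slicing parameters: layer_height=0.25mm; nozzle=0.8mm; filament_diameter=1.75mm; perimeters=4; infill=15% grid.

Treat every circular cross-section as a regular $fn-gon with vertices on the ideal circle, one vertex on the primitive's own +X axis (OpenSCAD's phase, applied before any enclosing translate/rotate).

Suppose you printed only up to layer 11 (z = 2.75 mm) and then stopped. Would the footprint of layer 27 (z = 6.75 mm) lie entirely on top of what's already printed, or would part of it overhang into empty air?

Compare the two slices. At z = 2.75: the cube (footprint 28×16) is included at this height (area 448.00 mm²); the cube at (5, 3) is present — its section is the full 28×21 rectangle (area 588.00 mm²); the cylinder at (2, -2) is absent (z outside [-2, 1]); Taking the first minus the rest: starting from the 28×16 cube (448.00 mm²), the 28×21 cube at (5, 3) partially overlaps it — only the 299.00 mm² overlap (of its 588.00 mm²) is removed, clipping the outline — area = 149.00 mm². At z = 6.75: the 28×16 cube contributes its full rectangle (area 448.00 mm²); the 28×21 cube at (5, 3) contributes its full rectangle (area 588.00 mm²); the cylinder at (2, -2) is not intersected at this z (z outside [-2, 1]); Subtracting the remaining from the first: starting from the 28×16 cube (448.00 mm²), the 28×21 cube at (5, 3) partially overlaps it — only the 299.00 mm² overlap (of its 588.00 mm²) is removed, clipping the outline — area = 149.00 mm². Checking containment: the cross-section at z = 6.75 is a subset of the cross-section at z = 2.75.

entirely on top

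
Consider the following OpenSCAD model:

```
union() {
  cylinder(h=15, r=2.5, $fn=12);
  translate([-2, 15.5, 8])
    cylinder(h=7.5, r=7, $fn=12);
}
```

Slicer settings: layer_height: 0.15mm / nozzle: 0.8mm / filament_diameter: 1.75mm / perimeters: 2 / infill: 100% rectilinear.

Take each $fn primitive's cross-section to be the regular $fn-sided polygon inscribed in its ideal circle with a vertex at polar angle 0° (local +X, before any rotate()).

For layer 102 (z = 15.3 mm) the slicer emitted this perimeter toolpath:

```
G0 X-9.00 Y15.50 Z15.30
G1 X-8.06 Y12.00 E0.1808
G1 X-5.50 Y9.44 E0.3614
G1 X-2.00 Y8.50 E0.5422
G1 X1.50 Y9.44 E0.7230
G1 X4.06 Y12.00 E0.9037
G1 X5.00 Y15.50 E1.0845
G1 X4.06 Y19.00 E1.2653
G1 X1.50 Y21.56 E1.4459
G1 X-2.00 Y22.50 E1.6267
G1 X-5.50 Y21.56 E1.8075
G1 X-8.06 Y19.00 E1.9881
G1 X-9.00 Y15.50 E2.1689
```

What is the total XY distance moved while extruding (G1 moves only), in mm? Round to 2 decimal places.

Sum the Euclidean lengths of each G1 segment: total = 43.47 mm.

43.47 mm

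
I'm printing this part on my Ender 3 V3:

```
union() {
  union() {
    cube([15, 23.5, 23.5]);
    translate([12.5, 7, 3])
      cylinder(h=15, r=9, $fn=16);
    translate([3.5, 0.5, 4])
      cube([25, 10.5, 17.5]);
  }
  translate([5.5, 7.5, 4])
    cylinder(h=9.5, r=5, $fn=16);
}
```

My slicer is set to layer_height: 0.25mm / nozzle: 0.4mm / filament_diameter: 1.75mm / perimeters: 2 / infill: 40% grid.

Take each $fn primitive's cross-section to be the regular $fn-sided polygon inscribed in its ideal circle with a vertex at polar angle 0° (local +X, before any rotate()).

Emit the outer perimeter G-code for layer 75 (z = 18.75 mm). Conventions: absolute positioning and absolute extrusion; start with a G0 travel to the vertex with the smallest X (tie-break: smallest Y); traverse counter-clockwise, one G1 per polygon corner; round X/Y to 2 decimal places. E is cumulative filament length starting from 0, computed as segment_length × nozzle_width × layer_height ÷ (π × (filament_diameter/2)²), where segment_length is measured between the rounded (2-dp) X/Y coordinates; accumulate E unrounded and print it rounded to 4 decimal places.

G0 X0.00 Y0.00 Z18.75
G1 X15.00 Y0.00 E0.6236
G1 X15.00 Y0.50 E0.6444
G1 X28.50 Y0.50 E1.2057
G1 X28.50 Y11.00 E1.6422
G1 X15.00 Y11.00 E2.2035
G1 X15.00 Y23.50 E2.7232
G1 X0.00 Y23.50 E3.3468
G1 X0.00 Y0.00 E4.3238

At z = 18.75 mm: the 15×23.5 cube contributes its full rectangle; the cylinder at (12.5, 7) is not intersected at this z (z outside [3, 18]); the 25×10.5 cube at (3.5, 0.5) contributes its full rectangle; Merging all regions: the regions partially overlap (shared area 120.75 mm²), so overlapping operands fuse into one piece — 1 connected region; the cylinder at (5.5, 7.5) does not reach this height (z outside [4, 13.5]); Combining (union): only the result so far is present, so the union is just that shape — 1 connected region. The outline is a single polygon with 8 vertices. Extrusion per mm of travel: 0.4 × 0.25 / (π × 0.875²) = 0.041575. Accumulating E over each segment gives final E = 4.3238.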